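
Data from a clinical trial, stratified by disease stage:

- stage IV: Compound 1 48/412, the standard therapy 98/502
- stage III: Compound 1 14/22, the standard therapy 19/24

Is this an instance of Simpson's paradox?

Stage IV: Compound 1 48/412 = 11.7%, the standard therapy 98/502 = 19.5% → the standard therapy
Stage III: Compound 1 14/22 = 63.6%, the standard therapy 19/24 = 79.2% → the standard therapy
Overall: Compound 1 62/434 = 14.3%, the standard therapy 117/526 = 22.2% → the standard therapy
The standard therapy wins overall and in every disease group — no reversal.

No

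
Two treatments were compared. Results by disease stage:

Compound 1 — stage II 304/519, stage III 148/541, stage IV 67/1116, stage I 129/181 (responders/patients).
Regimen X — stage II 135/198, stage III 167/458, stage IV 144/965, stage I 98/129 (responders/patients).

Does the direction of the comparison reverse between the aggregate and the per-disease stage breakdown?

Stage II: Compound 1 304/519 = 58.6%, Regimen X 135/198 = 68.2% → Regimen X
Stage III: Compound 1 148/541 = 27.4%, Regimen X 167/458 = 36.5% → Regimen X
Stage IV: Compound 1 67/1116 = 6.0%, Regimen X 144/965 = 14.9% → Regimen X
Stage I: Compound 1 129/181 = 71.3%, Regimen X 98/129 = 76.0% → Regimen X
Overall: Compound 1 648/2357 = 27.5%, Regimen X 544/1750 = 31.1% → Regimen X
Regimen X wins overall and in every disease group — no reversal.

No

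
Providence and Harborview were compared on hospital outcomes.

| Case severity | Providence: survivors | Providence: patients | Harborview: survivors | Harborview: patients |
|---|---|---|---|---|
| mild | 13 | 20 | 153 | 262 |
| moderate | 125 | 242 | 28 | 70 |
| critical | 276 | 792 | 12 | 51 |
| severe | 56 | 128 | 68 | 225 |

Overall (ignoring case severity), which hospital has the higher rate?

Harborview

Mild: Providence 13/20 = 65.0%, Harborview 153/262 = 58.4% → Providence
Moderate: Providence 125/242 = 51.7%, Harborview 28/70 = 40.0% → Providence
Critical: Providence 276/792 = 34.8%, Harborview 12/51 = 23.5% → Providence
Severe: Providence 56/128 = 43.8%, Harborview 68/225 = 30.2% → Providence
Overall: Providence 470/1182 = 39.8%, Harborview 261/608 = 42.9% → Harborview
(Providence wins every case group but Harborview wins overall — Providence's patients skew toward the low-rate critical group.)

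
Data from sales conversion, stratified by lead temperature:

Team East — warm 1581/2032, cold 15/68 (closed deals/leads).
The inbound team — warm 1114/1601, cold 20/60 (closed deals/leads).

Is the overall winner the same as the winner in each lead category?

No

Warm: Team East 1581/2032 = 77.8%, the inbound team 1114/1601 = 69.6% → Team East
Cold: Team East 15/68 = 22.1%, the inbound team 20/60 = 33.3% → the inbound team
Overall: Team East 1596/2100 = 76.0%, the inbound team 1134/1661 = 68.3% → Team East
Neither sweeps: Team East wins 1 of 2 groups, the inbound team wins 1. Team East wins overall but not every group — no Simpson reversal.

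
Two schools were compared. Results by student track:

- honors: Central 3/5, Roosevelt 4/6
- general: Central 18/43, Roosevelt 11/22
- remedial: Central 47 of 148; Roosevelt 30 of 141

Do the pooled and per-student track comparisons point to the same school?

Honors: Central 3/5 = 60.0%, Roosevelt 4/6 = 66.7% → Roosevelt
General: Central 18/43 = 41.9%, Roosevelt 11/22 = 50.0% → Roosevelt
Remedial: Central 47/148 = 31.8%, Roosevelt 30/141 = 21.3% → Central
Overall: Central 68/196 = 34.7%, Roosevelt 45/169 = 26.6% → Central
Neither sweeps: Central wins 1 of 3 groups, Roosevelt wins 2. Central wins overall but not every group — no Simpson reversal.

No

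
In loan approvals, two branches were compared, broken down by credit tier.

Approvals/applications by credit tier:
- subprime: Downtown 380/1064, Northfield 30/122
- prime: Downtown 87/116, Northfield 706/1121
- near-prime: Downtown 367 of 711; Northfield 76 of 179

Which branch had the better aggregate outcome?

Northfield

Subprime: Downtown 380/1064 = 35.7%, Northfield 30/122 = 24.6% → Downtown
Prime: Downtown 87/116 = 75.0%, Northfield 706/1121 = 63.0% → Downtown
Near-prime: Downtown 367/711 = 51.6%, Northfield 76/179 = 42.5% → Downtown
Overall: Downtown 834/1891 = 44.1%, Northfield 812/1422 = 57.1% → Northfield
(Downtown wins every credit group but Northfield wins overall — Downtown's applications skew toward the low-rate subprime group.)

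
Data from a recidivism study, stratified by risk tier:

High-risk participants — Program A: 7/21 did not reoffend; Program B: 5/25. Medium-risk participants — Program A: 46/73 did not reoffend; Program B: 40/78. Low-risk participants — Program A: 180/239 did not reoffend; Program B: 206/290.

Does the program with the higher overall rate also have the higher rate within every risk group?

Yes

High-risk: Program A 7/21 = 33.3%, Program B 5/25 = 20.0% → Program A
Medium-risk: Program A 46/73 = 63.0%, Program B 40/78 = 51.3% → Program A
Low-risk: Program A 180/239 = 75.3%, Program B 206/290 = 71.0% → Program A
Overall: Program A 233/333 = 70.0%, Program B 251/393 = 63.9% → Program A
Program A wins overall and in every risk group — no reversal.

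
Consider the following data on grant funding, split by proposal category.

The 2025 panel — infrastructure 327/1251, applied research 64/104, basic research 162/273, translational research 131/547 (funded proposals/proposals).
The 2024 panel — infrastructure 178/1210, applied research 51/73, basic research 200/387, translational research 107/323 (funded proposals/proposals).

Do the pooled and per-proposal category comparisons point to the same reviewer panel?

No

Infrastructure: the 2025 panel 327/1251 = 26.1%, the 2024 panel 178/1210 = 14.7% → the 2025 panel
Applied research: the 2025 panel 64/104 = 61.5%, the 2024 panel 51/73 = 69.9% → the 2024 panel
Basic research: the 2025 panel 162/273 = 59.3%, the 2024 panel 200/387 = 51.7% → the 2025 panel
Translational research: the 2025 panel 131/547 = 23.9%, the 2024 panel 107/323 = 33.1% → the 2024 panel
Overall: the 2025 panel 684/2175 = 31.4%, the 2024 panel 536/1993 = 26.9% → the 2025 panel
Neither sweeps: the 2025 panel wins 2 of 4 groups, the 2024 panel wins 2. The 2025 panel wins overall but not every group — no Simpson reversal.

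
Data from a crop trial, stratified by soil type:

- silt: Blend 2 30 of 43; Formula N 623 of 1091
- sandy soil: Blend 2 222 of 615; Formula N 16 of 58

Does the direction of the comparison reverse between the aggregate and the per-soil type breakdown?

Yes

Silt: Blend 2 30/43 = 69.8%, Formula N 623/1091 = 57.1% → Blend 2
Sandy soil: Blend 2 222/615 = 36.1%, Formula N 16/58 = 27.6% → Blend 2
Overall: Blend 2 252/658 = 38.3%, Formula N 639/1149 = 55.6% → Formula N
Blend 2 wins each soil group but Formula N wins overall — the comparison reverses. Blend 2's plots skew toward sandy soil, which has a lower base rate.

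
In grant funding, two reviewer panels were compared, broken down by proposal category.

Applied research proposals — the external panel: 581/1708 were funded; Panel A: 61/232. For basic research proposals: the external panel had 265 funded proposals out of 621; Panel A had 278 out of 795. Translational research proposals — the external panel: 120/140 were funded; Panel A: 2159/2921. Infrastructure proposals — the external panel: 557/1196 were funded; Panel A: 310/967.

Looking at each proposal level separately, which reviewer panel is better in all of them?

the external panel

Applied research: the external panel 581/1708 = 34.0%, Panel A 61/232 = 26.3% → the external panel
Basic research: the external panel 265/621 = 42.7%, Panel A 278/795 = 35.0% → the external panel
Translational research: the external panel 120/140 = 85.7%, Panel A 2159/2921 = 73.9% → the external panel
Infrastructure: the external panel 557/1196 = 46.6%, Panel A 310/967 = 32.1% → the external panel
The external panel has the higher rate in all 4 groups.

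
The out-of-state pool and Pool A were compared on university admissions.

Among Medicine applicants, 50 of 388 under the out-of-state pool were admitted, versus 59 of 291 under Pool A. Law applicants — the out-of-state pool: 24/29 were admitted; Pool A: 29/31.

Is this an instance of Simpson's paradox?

Medicine: the out-of-state pool 50/388 = 12.9%, Pool A 59/291 = 20.3% → Pool A
Law: the out-of-state pool 24/29 = 82.8%, Pool A 29/31 = 93.5% → Pool A
Overall: the out-of-state pool 74/417 = 17.7%, Pool A 88/322 = 27.3% → Pool A
Pool A wins overall and in every department group — no reversal.

No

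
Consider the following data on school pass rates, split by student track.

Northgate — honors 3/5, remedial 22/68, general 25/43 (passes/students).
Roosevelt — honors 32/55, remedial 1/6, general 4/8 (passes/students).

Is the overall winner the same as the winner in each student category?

Honors: Northgate 3/5 = 60.0%, Roosevelt 32/55 = 58.2% → Northgate
Remedial: Northgate 22/68 = 32.4%, Roosevelt 1/6 = 16.7% → Northgate
General: Northgate 25/43 = 58.1%, Roosevelt 4/8 = 50.0% → Northgate
Overall: Northgate 50/116 = 43.1%, Roosevelt 37/69 = 53.6% → Roosevelt
Northgate wins each student group but Roosevelt wins overall — the comparison reverses. Northgate's students skew toward remedial, which has a lower base rate.

No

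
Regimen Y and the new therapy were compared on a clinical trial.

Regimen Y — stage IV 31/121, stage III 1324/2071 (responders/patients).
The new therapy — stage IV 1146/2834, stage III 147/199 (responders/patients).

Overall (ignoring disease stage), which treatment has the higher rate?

Regimen Y

Stage IV: Regimen Y 31/121 = 25.6%, the new therapy 1146/2834 = 40.4% → the new therapy
Stage III: Regimen Y 1324/2071 = 63.9%, the new therapy 147/199 = 73.9% → the new therapy
Overall: Regimen Y 1355/2192 = 61.8%, the new therapy 1293/3033 = 42.6% → Regimen Y
(The new therapy wins every disease group but Regimen Y wins overall — the new therapy's patients skew toward the low-rate stage IV group.)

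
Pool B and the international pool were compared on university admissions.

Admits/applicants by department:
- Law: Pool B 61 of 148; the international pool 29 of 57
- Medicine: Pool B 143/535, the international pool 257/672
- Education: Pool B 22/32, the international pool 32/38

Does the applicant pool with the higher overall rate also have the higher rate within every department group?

Law: Pool B 61/148 = 41.2%, the international pool 29/57 = 50.9% → the international pool
Medicine: Pool B 143/535 = 26.7%, the international pool 257/672 = 38.2% → the international pool
Education: Pool B 22/32 = 68.8%, the international pool 32/38 = 84.2% → the international pool
Overall: Pool B 226/715 = 31.6%, the international pool 318/767 = 41.5% → the international pool
The international pool wins overall and in every department group — no reversal.

Yes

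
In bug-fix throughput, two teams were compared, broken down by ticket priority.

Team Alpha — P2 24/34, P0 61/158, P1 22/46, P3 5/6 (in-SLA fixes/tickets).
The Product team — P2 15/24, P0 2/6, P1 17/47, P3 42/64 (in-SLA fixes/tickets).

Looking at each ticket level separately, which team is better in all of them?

P2: Team Alpha 24/34 = 70.6%, the Product team 15/24 = 62.5% → Team Alpha
P0: Team Alpha 61/158 = 38.6%, the Product team 2/6 = 33.3% → Team Alpha
P1: Team Alpha 22/46 = 47.8%, the Product team 17/47 = 36.2% → Team Alpha
P3: Team Alpha 5/6 = 83.3%, the Product team 42/64 = 65.6% → Team Alpha
Team Alpha has the higher rate in all 4 groups.

Team Alpha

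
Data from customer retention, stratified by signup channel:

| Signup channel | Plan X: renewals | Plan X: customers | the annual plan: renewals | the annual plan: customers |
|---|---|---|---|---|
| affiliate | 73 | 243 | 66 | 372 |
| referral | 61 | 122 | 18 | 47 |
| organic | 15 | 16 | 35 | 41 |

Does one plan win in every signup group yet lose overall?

No

Affiliate: Plan X 73/243 = 30.0%, the annual plan 66/372 = 17.7% → Plan X
Referral: Plan X 61/122 = 50.0%, the annual plan 18/47 = 38.3% → Plan X
Organic: Plan X 15/16 = 93.8%, the annual plan 35/41 = 85.4% → Plan X
Overall: Plan X 149/381 = 39.1%, the annual plan 119/460 = 25.9% → Plan X
Plan X wins overall and in every signup group — no reversal.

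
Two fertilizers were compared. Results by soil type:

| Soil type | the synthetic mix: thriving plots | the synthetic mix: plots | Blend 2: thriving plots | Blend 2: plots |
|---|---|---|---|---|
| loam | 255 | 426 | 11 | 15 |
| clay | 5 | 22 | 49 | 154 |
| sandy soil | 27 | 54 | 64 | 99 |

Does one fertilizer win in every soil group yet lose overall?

Yes

Loam: the synthetic mix 255/426 = 59.9%, Blend 2 11/15 = 73.3% → Blend 2
Clay: the synthetic mix 5/22 = 22.7%, Blend 2 49/154 = 31.8% → Blend 2
Sandy soil: the synthetic mix 27/54 = 50.0%, Blend 2 64/99 = 64.6% → Blend 2
Overall: the synthetic mix 287/502 = 57.2%, Blend 2 124/268 = 46.3% → the synthetic mix
Blend 2 wins each soil group but the synthetic mix wins overall — the comparison reverses. Blend 2's plots skew toward clay, which has a lower base rate.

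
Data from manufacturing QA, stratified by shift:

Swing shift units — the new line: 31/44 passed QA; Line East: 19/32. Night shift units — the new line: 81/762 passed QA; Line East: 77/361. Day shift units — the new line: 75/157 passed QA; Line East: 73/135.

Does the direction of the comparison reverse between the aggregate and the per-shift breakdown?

Swing shift: the new line 31/44 = 70.5%, Line East 19/32 = 59.4% → the new line
Night shift: the new line 81/762 = 10.6%, Line East 77/361 = 21.3% → Line East
Day shift: the new line 75/157 = 47.8%, Line East 73/135 = 54.1% → Line East
Overall: the new line 187/963 = 19.4%, Line East 169/528 = 32.0% → Line East
Neither sweeps: the new line wins 1 of 3 groups, Line East wins 2. Line East wins overall but not every group — no Simpson reversal.

No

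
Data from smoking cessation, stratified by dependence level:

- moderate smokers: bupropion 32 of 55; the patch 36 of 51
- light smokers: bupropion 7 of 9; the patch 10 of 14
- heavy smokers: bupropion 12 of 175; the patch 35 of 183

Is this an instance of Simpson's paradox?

No

Moderate smokers: bupropion 32/55 = 58.2%, the patch 36/51 = 70.6% → the patch
Light smokers: bupropion 7/9 = 77.8%, the patch 10/14 = 71.4% → bupropion
Heavy smokers: bupropion 12/175 = 6.9%, the patch 35/183 = 19.1% → the patch
Overall: bupropion 51/239 = 21.3%, the patch 81/248 = 32.7% → the patch
Neither sweeps: bupropion wins 1 of 3 groups, the patch wins 2. The patch wins overall but not every group — no Simpson reversal.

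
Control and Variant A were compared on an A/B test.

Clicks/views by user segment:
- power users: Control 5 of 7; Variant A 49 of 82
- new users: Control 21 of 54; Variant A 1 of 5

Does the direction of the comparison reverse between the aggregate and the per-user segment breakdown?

Yes

Power users: Control 5/7 = 71.4%, Variant A 49/82 = 59.8% → Control
New users: Control 21/54 = 38.9%, Variant A 1/5 = 20.0% → Control
Overall: Control 26/61 = 42.6%, Variant A 50/87 = 57.5% → Variant A
Control wins each user group but Variant A wins overall — the comparison reverses. Control's views skew toward new users, which has a lower base rate.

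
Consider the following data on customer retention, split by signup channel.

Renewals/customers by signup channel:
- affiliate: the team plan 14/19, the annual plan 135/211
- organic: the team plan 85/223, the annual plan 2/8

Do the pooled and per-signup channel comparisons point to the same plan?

Affiliate: the team plan 14/19 = 73.7%, the annual plan 135/211 = 64.0% → the team plan
Organic: the team plan 85/223 = 38.1%, the annual plan 2/8 = 25.0% → the team plan
Overall: the team plan 99/242 = 40.9%, the annual plan 137/219 = 62.6% → the annual plan
The team plan wins each signup group but the annual plan wins overall — the comparison reverses. The team plan's customers skew toward organic, which has a lower base rate.

No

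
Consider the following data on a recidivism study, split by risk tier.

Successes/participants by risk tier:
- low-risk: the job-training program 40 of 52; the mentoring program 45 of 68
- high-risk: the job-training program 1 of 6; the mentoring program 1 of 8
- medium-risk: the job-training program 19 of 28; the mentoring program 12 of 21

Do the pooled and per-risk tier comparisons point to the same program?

Low-risk: the job-training program 40/52 = 76.9%, the mentoring program 45/68 = 66.2% → the job-training program
High-risk: the job-training program 1/6 = 16.7%, the mentoring program 1/8 = 12.5% → the job-training program
Medium-risk: the job-training program 19/28 = 67.9%, the mentoring program 12/21 = 57.1% → the job-training program
Overall: the job-training program 60/86 = 69.8%, the mentoring program 58/97 = 59.8% → the job-training program
The job-training program wins overall and in every risk group — no reversal.

Yes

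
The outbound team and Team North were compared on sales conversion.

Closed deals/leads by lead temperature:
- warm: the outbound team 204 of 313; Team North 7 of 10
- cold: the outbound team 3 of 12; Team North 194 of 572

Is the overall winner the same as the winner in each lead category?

Warm: the outbound team 204/313 = 65.2%, Team North 7/10 = 70.0% → Team North
Cold: the outbound team 3/12 = 25.0%, Team North 194/572 = 33.9% → Team North
Overall: the outbound team 207/325 = 63.7%, Team North 201/582 = 34.5% → the outbound team
Team North wins each lead group but the outbound team wins overall — the comparison reverses. Team North's leads skew toward cold, which has a lower base rate.

No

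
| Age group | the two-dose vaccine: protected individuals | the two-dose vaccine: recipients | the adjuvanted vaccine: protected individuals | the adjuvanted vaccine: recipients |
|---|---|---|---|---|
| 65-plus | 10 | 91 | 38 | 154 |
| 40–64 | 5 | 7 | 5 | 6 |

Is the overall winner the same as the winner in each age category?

Yes

65-plus: the two-dose vaccine 10/91 = 11.0%, the adjuvanted vaccine 38/154 = 24.7% → the adjuvanted vaccine
40–64: the two-dose vaccine 5/7 = 71.4%, the adjuvanted vaccine 5/6 = 83.3% → the adjuvanted vaccine
Overall: the two-dose vaccine 15/98 = 15.3%, the adjuvanted vaccine 43/160 = 26.9% → the adjuvanted vaccine
The adjuvanted vaccine wins overall and in every age group — no reversal.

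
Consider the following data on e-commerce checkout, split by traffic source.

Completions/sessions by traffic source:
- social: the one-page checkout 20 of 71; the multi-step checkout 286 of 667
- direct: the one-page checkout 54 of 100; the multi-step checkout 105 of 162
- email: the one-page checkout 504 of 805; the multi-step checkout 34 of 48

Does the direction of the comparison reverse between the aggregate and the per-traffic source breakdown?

Yes

Social: the one-page checkout 20/71 = 28.2%, the multi-step checkout 286/667 = 42.9% → the multi-step checkout
Direct: the one-page checkout 54/100 = 54.0%, the multi-step checkout 105/162 = 64.8% → the multi-step checkout
Email: the one-page checkout 504/805 = 62.6%, the multi-step checkout 34/48 = 70.8% → the multi-step checkout
Overall: the one-page checkout 578/976 = 59.2%, the multi-step checkout 425/877 = 48.5% → the one-page checkout
The multi-step checkout wins each traffic group but the one-page checkout wins overall — the comparison reverses. The multi-step checkout's sessions skew toward social, which has a lower base rate.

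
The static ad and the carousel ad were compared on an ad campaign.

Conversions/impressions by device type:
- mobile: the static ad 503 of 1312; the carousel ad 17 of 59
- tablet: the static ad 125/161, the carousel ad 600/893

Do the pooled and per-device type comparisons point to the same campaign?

Mobile: the static ad 503/1312 = 38.3%, the carousel ad 17/59 = 28.8% → the static ad
Tablet: the static ad 125/161 = 77.6%, the carousel ad 600/893 = 67.2% → the static ad
Overall: the static ad 628/1473 = 42.6%, the carousel ad 617/952 = 64.8% → the carousel ad
The static ad wins each device group but the carousel ad wins overall — the comparison reverses. The static ad's impressions skew toward mobile, which has a lower base rate.

No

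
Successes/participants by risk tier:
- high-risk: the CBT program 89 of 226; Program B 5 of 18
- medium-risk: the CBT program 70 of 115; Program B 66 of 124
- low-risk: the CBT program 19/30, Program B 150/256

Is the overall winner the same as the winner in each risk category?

High-risk: the CBT program 89/226 = 39.4%, Program B 5/18 = 27.8% → the CBT program
Medium-risk: the CBT program 70/115 = 60.9%, Program B 66/124 = 53.2% → the CBT program
Low-risk: the CBT program 19/30 = 63.3%, Program B 150/256 = 58.6% → the CBT program
Overall: the CBT program 178/371 = 48.0%, Program B 221/398 = 55.5% → Program B
The CBT program wins each risk group but Program B wins overall — the comparison reverses. The CBT program's participants skew toward high-risk, which has a lower base rate.

No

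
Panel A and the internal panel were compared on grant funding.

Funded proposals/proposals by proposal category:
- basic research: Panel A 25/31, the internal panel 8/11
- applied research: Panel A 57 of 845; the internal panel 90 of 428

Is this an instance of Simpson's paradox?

No

Basic research: Panel A 25/31 = 80.6%, the internal panel 8/11 = 72.7% → Panel A
Applied research: Panel A 57/845 = 6.7%, the internal panel 90/428 = 21.0% → the internal panel
Overall: Panel A 82/876 = 9.4%, the internal panel 98/439 = 22.3% → the internal panel
Neither sweeps: Panel A wins 1 of 2 groups, the internal panel wins 1. The internal panel wins overall but not every group — no Simpson reversal.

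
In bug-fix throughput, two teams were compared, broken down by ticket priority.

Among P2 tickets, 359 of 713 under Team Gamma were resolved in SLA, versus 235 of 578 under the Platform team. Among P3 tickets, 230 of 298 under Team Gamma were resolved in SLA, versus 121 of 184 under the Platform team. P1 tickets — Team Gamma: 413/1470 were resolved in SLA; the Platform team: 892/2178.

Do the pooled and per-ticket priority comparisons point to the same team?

No

P2: Team Gamma 359/713 = 50.4%, the Platform team 235/578 = 40.7% → Team Gamma
P3: Team Gamma 230/298 = 77.2%, the Platform team 121/184 = 65.8% → Team Gamma
P1: Team Gamma 413/1470 = 28.1%, the Platform team 892/2178 = 41.0% → the Platform team
Overall: Team Gamma 1002/2481 = 40.4%, the Platform team 1248/2940 = 42.4% → the Platform team
Neither sweeps: Team Gamma wins 2 of 3 groups, the Platform team wins 1. The Platform team wins overall but not every group — no Simpson reversal.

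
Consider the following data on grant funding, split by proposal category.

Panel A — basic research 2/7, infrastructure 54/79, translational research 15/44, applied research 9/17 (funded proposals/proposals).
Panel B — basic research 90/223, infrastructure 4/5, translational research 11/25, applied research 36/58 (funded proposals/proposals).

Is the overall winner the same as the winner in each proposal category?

Basic research: Panel A 2/7 = 28.6%, Panel B 90/223 = 40.4% → Panel B
Infrastructure: Panel A 54/79 = 68.4%, Panel B 4/5 = 80.0% → Panel B
Translational research: Panel A 15/44 = 34.1%, Panel B 11/25 = 44.0% → Panel B
Applied research: Panel A 9/17 = 52.9%, Panel B 36/58 = 62.1% → Panel B
Overall: Panel A 80/147 = 54.4%, Panel B 141/311 = 45.3% → Panel A
Panel B wins each proposal group but Panel A wins overall — the comparison reverses. Panel B's proposals skew toward basic research, which has a lower base rate.

No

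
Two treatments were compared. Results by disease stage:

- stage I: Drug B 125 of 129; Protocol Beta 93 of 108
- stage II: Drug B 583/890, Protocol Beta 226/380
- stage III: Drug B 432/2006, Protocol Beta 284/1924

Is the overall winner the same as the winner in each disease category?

Stage I: Drug B 125/129 = 96.9%, Protocol Beta 93/108 = 86.1% → Drug B
Stage II: Drug B 583/890 = 65.5%, Protocol Beta 226/380 = 59.5% → Drug B
Stage III: Drug B 432/2006 = 21.5%, Protocol Beta 284/1924 = 14.8% → Drug B
Overall: Drug B 1140/3025 = 37.7%, Protocol Beta 603/2412 = 25.0% → Drug B
Drug B wins overall and in every disease group — no reversal.

Yes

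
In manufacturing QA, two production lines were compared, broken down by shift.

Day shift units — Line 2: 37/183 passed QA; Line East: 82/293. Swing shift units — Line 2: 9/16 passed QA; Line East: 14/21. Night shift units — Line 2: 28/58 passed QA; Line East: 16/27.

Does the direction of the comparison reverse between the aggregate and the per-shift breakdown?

Day shift: Line 2 37/183 = 20.2%, Line East 82/293 = 28.0% → Line East
Swing shift: Line 2 9/16 = 56.2%, Line East 14/21 = 66.7% → Line East
Night shift: Line 2 28/58 = 48.3%, Line East 16/27 = 59.3% → Line East
Overall: Line 2 74/257 = 28.8%, Line East 112/341 = 32.8% → Line East
Line East wins overall and in every shift group — no reversal.

No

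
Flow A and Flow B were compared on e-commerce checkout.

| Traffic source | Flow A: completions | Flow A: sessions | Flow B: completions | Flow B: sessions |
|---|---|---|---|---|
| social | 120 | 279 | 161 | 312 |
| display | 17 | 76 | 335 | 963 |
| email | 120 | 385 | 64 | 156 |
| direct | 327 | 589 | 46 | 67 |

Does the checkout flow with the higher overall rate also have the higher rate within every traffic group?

No

Social: Flow A 120/279 = 43.0%, Flow B 161/312 = 51.6% → Flow B
Display: Flow A 17/76 = 22.4%, Flow B 335/963 = 34.8% → Flow B
Email: Flow A 120/385 = 31.2%, Flow B 64/156 = 41.0% → Flow B
Direct: Flow A 327/589 = 55.5%, Flow B 46/67 = 68.7% → Flow B
Overall: Flow A 584/1329 = 43.9%, Flow B 606/1498 = 40.5% → Flow A
Flow B wins each traffic group but Flow A wins overall — the comparison reverses. Flow B's sessions skew toward display, which has a lower base rate.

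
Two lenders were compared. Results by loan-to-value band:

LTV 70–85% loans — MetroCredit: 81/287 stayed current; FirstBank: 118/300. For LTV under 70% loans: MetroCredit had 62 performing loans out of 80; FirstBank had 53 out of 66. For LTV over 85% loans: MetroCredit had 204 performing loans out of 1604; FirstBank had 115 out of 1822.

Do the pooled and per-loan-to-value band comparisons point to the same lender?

No

LTV 70–85%: MetroCredit 81/287 = 28.2%, FirstBank 118/300 = 39.3% → FirstBank
LTV under 70%: MetroCredit 62/80 = 77.5%, FirstBank 53/66 = 80.3% → FirstBank
LTV over 85%: MetroCredit 204/1604 = 12.7%, FirstBank 115/1822 = 6.3% → MetroCredit
Overall: MetroCredit 347/1971 = 17.6%, FirstBank 286/2188 = 13.1% → MetroCredit
Neither sweeps: MetroCredit wins 1 of 3 groups, FirstBank wins 2. MetroCredit wins overall but not every group — no Simpson reversal.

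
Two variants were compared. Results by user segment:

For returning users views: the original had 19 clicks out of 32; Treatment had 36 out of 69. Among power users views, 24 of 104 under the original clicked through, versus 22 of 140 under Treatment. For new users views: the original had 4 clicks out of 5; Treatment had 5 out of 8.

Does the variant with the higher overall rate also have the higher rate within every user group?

Yes

Returning users: the original 19/32 = 59.4%, Treatment 36/69 = 52.2% → the original
Power users: the original 24/104 = 23.1%, Treatment 22/140 = 15.7% → the original
New users: the original 4/5 = 80.0%, Treatment 5/8 = 62.5% → the original
Overall: the original 47/141 = 33.3%, Treatment 63/217 = 29.0% → the original
The original wins overall and in every user group — no reversal.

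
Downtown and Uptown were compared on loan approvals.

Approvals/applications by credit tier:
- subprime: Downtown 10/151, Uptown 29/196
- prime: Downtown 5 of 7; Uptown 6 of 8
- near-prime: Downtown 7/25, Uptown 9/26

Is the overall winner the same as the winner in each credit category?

Yes

Subprime: Downtown 10/151 = 6.6%, Uptown 29/196 = 14.8% → Uptown
Prime: Downtown 5/7 = 71.4%, Uptown 6/8 = 75.0% → Uptown
Near-prime: Downtown 7/25 = 28.0%, Uptown 9/26 = 34.6% → Uptown
Overall: Downtown 22/183 = 12.0%, Uptown 44/230 = 19.1% → Uptown
Uptown wins overall and in every credit group — no reversal.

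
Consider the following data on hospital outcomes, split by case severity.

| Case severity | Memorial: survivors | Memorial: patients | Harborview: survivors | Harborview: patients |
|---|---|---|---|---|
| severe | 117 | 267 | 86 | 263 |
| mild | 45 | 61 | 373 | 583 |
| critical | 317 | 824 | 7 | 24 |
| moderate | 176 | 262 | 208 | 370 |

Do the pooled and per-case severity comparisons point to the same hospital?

No

Severe: Memorial 117/267 = 43.8%, Harborview 86/263 = 32.7% → Memorial
Mild: Memorial 45/61 = 73.8%, Harborview 373/583 = 64.0% → Memorial
Critical: Memorial 317/824 = 38.5%, Harborview 7/24 = 29.2% → Memorial
Moderate: Memorial 176/262 = 67.2%, Harborview 208/370 = 56.2% → Memorial
Overall: Memorial 655/1414 = 46.3%, Harborview 674/1240 = 54.4% → Harborview
Memorial wins each case group but Harborview wins overall — the comparison reverses. Memorial's patients skew toward critical, which has a lower base rate.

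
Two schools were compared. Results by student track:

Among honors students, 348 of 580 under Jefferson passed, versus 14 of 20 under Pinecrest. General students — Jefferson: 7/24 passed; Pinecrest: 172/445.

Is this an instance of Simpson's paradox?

Yes

Honors: Jefferson 348/580 = 60.0%, Pinecrest 14/20 = 70.0% → Pinecrest
General: Jefferson 7/24 = 29.2%, Pinecrest 172/445 = 38.7% → Pinecrest
Overall: Jefferson 355/604 = 58.8%, Pinecrest 186/465 = 40.0% → Jefferson
Pinecrest wins each student group but Jefferson wins overall — the comparison reverses. Pinecrest's students skew toward general, which has a lower base rate.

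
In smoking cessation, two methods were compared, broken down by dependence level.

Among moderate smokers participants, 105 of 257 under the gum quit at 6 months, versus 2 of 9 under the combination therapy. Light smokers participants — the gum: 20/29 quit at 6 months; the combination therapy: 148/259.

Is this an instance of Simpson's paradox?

Moderate smokers: the gum 105/257 = 40.9%, the combination therapy 2/9 = 22.2% → the gum
Light smokers: the gum 20/29 = 69.0%, the combination therapy 148/259 = 57.1% → the gum
Overall: the gum 125/286 = 43.7%, the combination therapy 150/268 = 56.0% → the combination therapy
The gum wins each dependence group but the combination therapy wins overall — the comparison reverses. The gum's participants skew toward moderate smokers, which has a lower base rate.

Yes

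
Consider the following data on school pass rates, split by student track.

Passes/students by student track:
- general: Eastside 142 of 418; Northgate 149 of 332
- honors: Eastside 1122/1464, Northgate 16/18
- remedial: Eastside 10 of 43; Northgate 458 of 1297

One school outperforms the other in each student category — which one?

Northgate

General: Eastside 142/418 = 34.0%, Northgate 149/332 = 44.9% → Northgate
Honors: Eastside 1122/1464 = 76.6%, Northgate 16/18 = 88.9% → Northgate
Remedial: Eastside 10/43 = 23.3%, Northgate 458/1297 = 35.3% → Northgate
Northgate has the higher rate in all 3 groups.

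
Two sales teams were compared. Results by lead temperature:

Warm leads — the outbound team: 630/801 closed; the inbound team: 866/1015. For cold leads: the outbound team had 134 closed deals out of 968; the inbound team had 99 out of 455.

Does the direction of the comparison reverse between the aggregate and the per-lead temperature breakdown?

Warm: the outbound team 630/801 = 78.7%, the inbound team 866/1015 = 85.3% → the inbound team
Cold: the outbound team 134/968 = 13.8%, the inbound team 99/455 = 21.8% → the inbound team
Overall: the outbound team 764/1769 = 43.2%, the inbound team 965/1470 = 65.6% → the inbound team
The inbound team wins overall and in every lead group — no reversal.

No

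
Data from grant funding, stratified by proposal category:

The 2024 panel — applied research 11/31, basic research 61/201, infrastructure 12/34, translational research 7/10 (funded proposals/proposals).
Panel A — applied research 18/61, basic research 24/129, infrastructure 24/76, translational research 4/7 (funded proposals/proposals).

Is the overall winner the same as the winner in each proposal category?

Applied research: the 2024 panel 11/31 = 35.5%, Panel A 18/61 = 29.5% → the 2024 panel
Basic research: the 2024 panel 61/201 = 30.3%, Panel A 24/129 = 18.6% → the 2024 panel
Infrastructure: the 2024 panel 12/34 = 35.3%, Panel A 24/76 = 31.6% → the 2024 panel
Translational research: the 2024 panel 7/10 = 70.0%, Panel A 4/7 = 57.1% → the 2024 panel
Overall: the 2024 panel 91/276 = 33.0%, Panel A 70/273 = 25.6% → the 2024 panel
The 2024 panel wins overall and in every proposal group — no reversal.

Yes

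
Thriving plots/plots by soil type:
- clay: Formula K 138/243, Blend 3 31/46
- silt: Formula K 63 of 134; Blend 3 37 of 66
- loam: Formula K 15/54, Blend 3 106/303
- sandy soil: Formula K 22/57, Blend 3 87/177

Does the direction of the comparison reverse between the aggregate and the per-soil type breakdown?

Clay: Formula K 138/243 = 56.8%, Blend 3 31/46 = 67.4% → Blend 3
Silt: Formula K 63/134 = 47.0%, Blend 3 37/66 = 56.1% → Blend 3
Loam: Formula K 15/54 = 27.8%, Blend 3 106/303 = 35.0% → Blend 3
Sandy soil: Formula K 22/57 = 38.6%, Blend 3 87/177 = 49.2% → Blend 3
Overall: Formula K 238/488 = 48.8%, Blend 3 261/592 = 44.1% → Formula K
Blend 3 wins each soil group but Formula K wins overall — the comparison reverses. Blend 3's plots skew toward loam, which has a lower base rate.

Yes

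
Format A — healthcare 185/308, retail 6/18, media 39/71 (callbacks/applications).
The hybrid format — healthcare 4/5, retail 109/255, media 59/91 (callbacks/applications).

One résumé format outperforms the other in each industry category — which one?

Healthcare: Format A 185/308 = 60.1%, the hybrid format 4/5 = 80.0% → the hybrid format
Retail: Format A 6/18 = 33.3%, the hybrid format 109/255 = 42.7% → the hybrid format
Media: Format A 39/71 = 54.9%, the hybrid format 59/91 = 64.8% → the hybrid format
The hybrid format has the higher rate in all 3 groups.

the hybrid format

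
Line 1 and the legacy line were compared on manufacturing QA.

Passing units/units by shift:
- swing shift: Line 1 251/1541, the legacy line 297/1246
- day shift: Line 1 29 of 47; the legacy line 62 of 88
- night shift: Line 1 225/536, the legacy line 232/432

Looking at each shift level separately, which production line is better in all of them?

Swing shift: Line 1 251/1541 = 16.3%, the legacy line 297/1246 = 23.8% → the legacy line
Day shift: Line 1 29/47 = 61.7%, the legacy line 62/88 = 70.5% → the legacy line
Night shift: Line 1 225/536 = 42.0%, the legacy line 232/432 = 53.7% → the legacy line
The legacy line has the higher rate in all 3 groups.

the legacy line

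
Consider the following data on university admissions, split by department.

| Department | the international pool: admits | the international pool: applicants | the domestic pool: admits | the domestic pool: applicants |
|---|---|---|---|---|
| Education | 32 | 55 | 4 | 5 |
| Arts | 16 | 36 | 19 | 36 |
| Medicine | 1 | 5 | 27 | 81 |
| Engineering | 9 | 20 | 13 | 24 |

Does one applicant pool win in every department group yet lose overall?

Education: the international pool 32/55 = 58.2%, the domestic pool 4/5 = 80.0% → the domestic pool
Arts: the international pool 16/36 = 44.4%, the domestic pool 19/36 = 52.8% → the domestic pool
Medicine: the international pool 1/5 = 20.0%, the domestic pool 27/81 = 33.3% → the domestic pool
Engineering: the international pool 9/20 = 45.0%, the domestic pool 13/24 = 54.2% → the domestic pool
Overall: the international pool 58/116 = 50.0%, the domestic pool 63/146 = 43.2% → the international pool
The domestic pool wins each department group but the international pool wins overall — the comparison reverses. The domestic pool's applicants skew toward Medicine, which has a lower base rate.

Yes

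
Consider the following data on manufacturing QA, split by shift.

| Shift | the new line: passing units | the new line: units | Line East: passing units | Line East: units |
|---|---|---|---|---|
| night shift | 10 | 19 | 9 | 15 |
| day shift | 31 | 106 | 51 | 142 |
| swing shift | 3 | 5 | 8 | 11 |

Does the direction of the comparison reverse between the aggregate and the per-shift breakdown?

Night shift: the new line 10/19 = 52.6%, Line East 9/15 = 60.0% → Line East
Day shift: the new line 31/106 = 29.2%, Line East 51/142 = 35.9% → Line East
Swing shift: the new line 3/5 = 60.0%, Line East 8/11 = 72.7% → Line East
Overall: the new line 44/130 = 33.8%, Line East 68/168 = 40.5% → Line East
Line East wins overall and in every shift group — no reversal.

No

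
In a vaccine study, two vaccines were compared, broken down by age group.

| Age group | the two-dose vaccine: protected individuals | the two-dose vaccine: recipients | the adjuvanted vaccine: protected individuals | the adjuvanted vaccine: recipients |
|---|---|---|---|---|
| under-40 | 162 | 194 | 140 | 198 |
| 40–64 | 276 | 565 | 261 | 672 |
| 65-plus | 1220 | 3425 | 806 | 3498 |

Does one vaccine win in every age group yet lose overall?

Under-40: the two-dose vaccine 162/194 = 83.5%, the adjuvanted vaccine 140/198 = 70.7% → the two-dose vaccine
40–64: the two-dose vaccine 276/565 = 48.8%, the adjuvanted vaccine 261/672 = 38.8% → the two-dose vaccine
65-plus: the two-dose vaccine 1220/3425 = 35.6%, the adjuvanted vaccine 806/3498 = 23.0% → the two-dose vaccine
Overall: the two-dose vaccine 1658/4184 = 39.6%, the adjuvanted vaccine 1207/4368 = 27.6% → the two-dose vaccine
The two-dose vaccine wins overall and in every age group — no reversal.

No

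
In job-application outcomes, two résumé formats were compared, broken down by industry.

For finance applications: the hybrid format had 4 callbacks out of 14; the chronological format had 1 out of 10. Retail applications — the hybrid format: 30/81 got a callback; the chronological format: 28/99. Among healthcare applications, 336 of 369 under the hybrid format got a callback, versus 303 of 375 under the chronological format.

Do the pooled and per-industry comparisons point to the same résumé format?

Finance: the hybrid format 4/14 = 28.6%, the chronological format 1/10 = 10.0% → the hybrid format
Retail: the hybrid format 30/81 = 37.0%, the chronological format 28/99 = 28.3% → the hybrid format
Healthcare: the hybrid format 336/369 = 91.1%, the chronological format 303/375 = 80.8% → the hybrid format
Overall: the hybrid format 370/464 = 79.7%, the chronological format 332/484 = 68.6% → the hybrid format
The hybrid format wins overall and in every industry group — no reversal.

Yes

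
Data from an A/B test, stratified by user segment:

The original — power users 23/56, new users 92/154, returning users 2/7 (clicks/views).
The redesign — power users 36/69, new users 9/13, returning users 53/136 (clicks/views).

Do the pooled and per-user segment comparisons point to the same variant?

No

Power users: the original 23/56 = 41.1%, the redesign 36/69 = 52.2% → the redesign
New users: the original 92/154 = 59.7%, the redesign 9/13 = 69.2% → the redesign
Returning users: the original 2/7 = 28.6%, the redesign 53/136 = 39.0% → the redesign
Overall: the original 117/217 = 53.9%, the redesign 98/218 = 45.0% → the original
The redesign wins each user group but the original wins overall — the comparison reverses. The redesign's views skew toward returning users, which has a lower base rate.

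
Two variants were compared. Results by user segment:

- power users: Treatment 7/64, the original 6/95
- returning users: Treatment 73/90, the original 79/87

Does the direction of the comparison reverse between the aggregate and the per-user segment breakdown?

Power users: Treatment 7/64 = 10.9%, the original 6/95 = 6.3% → Treatment
Returning users: Treatment 73/90 = 81.1%, the original 79/87 = 90.8% → the original
Overall: Treatment 80/154 = 51.9%, the original 85/182 = 46.7% → Treatment
Neither sweeps: Treatment wins 1 of 2 groups, the original wins 1. Treatment wins overall but not every group — no Simpson reversal.

No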